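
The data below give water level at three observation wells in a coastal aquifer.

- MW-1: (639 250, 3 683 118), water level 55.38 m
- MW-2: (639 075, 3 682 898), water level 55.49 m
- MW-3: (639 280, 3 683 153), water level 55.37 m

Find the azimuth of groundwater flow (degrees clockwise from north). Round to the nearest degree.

313°

Differences from MW-1: to MW-2 (Δx, Δy, Δh) = (-175, -220, +0.11); to MW-3 = (30, 35, -0.01).
Determinant of the coordinate differences = (-175)·35 − 30·(-220) = 475.
∂h/∂x = [(+0.11)·35 − (-0.01)·(-220)] / 475 = +0.003474
∂h/∂y = [(-175)·(-0.01) − 30·(+0.11)] / 475 = -0.003263
Flow direction (−∇h) has components (-0.003474 E, +0.003263 N).
Azimuth = atan2(E, N) = atan2(-0.003474, +0.003263) = 313.2° ≈ 313°.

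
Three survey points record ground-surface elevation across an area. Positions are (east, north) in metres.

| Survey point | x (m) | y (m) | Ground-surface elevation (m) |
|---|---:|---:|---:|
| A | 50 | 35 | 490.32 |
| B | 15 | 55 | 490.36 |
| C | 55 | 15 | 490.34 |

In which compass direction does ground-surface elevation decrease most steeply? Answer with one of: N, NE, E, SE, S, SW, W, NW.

Taking A as reference: B−A = (-35, 20, +0.04); C−A = (5, -20, +0.02).
Solve a·Δx + b·Δy = Δz: det = (-35)·(-20) − 5·20 = 600.
∂z/∂x = [(+0.04)·(-20) − (+0.02)·20] / 600 = -0.002000
∂z/∂y = [(-35)·(+0.02) − 5·(+0.04)] / 600 = -0.001500
Steepest decrease is along −∇f = (+0.002000 E, +0.001500 N) → northeast.

NE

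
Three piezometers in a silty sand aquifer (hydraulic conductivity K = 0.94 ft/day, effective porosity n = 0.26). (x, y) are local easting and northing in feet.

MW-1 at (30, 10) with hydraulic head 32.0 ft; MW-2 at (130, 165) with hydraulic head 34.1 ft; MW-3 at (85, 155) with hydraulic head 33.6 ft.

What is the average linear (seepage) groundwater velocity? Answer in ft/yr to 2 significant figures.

Differences from MW-1: to MW-2 (Δx, Δy, Δh) = (100, 155, +2.1); to MW-3 = (55, 145, +1.6).
Solve a·Δx + b·Δy = Δh: det = 100·145 − 55·155 = 5975.
∂h/∂x = [(+2.1)·145 − (+1.6)·155] / 5975 = +0.009456
∂h/∂y = [100·(+1.6) − 55·(+2.1)] / 5975 = +0.007448
|∇h| = √(0.009456² + 0.007448²) = 0.01204
Seepage velocity v = K·i/n = 0.94 × 0.01204 / 0.26 = 0.04353 ft/day = 15.9 ft/yr.

16 ft/yr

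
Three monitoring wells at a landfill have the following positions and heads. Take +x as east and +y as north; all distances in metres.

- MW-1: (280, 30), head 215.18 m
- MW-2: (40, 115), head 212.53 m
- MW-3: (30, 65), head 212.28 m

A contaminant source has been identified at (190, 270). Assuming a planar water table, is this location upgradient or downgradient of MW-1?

Three-point gradient (reference MW-1): Δ to MW-2 = (-240, 85, -2.65), Δ to MW-3 = (-250, 35, -2.90).
∂h/∂x = +0.01196, ∂h/∂y = +0.002607 (det = 12850).
Head at (190, 270) = 215.18 + (+0.01196)·(-90) + (+0.002607)·(240) = 214.73 m.
That is lower than the 215.18 m at MW-1, so the point is downgradient.

downgradient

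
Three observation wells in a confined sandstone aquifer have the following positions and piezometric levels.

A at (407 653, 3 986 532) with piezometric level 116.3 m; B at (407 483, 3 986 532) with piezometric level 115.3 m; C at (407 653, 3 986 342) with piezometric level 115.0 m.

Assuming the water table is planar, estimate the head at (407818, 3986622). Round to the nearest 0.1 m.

∂h/∂x = (115.3 − 116.3) / (407483 − 407653) = +0.005882
∂h/∂y = (115.0 − 116.3) / (3986342 − 3986532) = +0.006842
h(407818, 3986622) = 116.3 + (+0.005882)·(165) + (+0.006842)·(90) = 116.3 +0.971 +0.616 = 117.886 m.

117.9 m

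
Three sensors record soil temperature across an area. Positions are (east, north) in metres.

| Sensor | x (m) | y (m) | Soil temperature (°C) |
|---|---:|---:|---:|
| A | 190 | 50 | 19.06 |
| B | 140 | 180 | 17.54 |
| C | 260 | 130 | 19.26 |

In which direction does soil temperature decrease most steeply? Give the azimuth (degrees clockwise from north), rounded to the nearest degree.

303°

Differences from A: to B (Δx, Δy, Δh) = (-50, 130, -1.52); to C = (70, 80, +0.20).
Solve a·Δx + b·Δy = ΔT: det = (-50)·80 − 70·130 = -13100.
∂T/∂x = [(-1.52)·80 − (+0.20)·130] / -13100 = +0.01127
∂T/∂y = [(-50)·(+0.20) − 70·(-1.52)] / -13100 = -0.007359
Steepest decrease is along −∇f: components (-0.01127 E, +0.007359 N).
Azimuth = atan2(-0.01127, +0.007359) = 303.1° ≈ 303°.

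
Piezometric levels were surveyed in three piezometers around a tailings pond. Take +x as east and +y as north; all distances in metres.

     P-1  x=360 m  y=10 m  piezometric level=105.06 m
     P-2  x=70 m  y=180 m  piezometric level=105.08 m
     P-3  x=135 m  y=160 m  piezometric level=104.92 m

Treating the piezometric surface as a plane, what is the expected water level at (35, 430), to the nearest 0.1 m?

Taking P-1 as reference: P-2−P-1 = (-290, 170, +0.02); P-3−P-1 = (-225, 150, -0.14).
Determinant of the coordinate differences = (-290)·150 − (-225)·170 = -5250.
∂h/∂x = [(+0.02)·150 − (-0.14)·170] / -5250 = -0.005105
∂h/∂y = [(-290)·(-0.14) − (-225)·(+0.02)] / -5250 = -0.008590
h(35, 430) = 105.06 + (-0.005105)·(-325) + (-0.008590)·(420) = 105.06 +1.659 -3.608 = 103.111 m.

103.1 m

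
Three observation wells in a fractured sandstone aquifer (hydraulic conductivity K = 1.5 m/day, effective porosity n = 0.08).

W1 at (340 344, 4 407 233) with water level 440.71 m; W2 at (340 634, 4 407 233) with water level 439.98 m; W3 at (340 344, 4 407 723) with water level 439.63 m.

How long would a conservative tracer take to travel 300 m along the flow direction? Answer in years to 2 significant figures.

∂h/∂x = (439.98 − 440.71) / (340634 − 340344) = -0.002517
∂h/∂y = (439.63 − 440.71) / (4407723 − 4407233) = -0.002204
|∇h| = √(-0.002517² + -0.002204²) = 0.003346
Seepage velocity v = K·i/n = 1.5 × 0.003346 / 0.08 = 0.06274 m/day.
t = 300 / 0.06274 = 4782 days = 13.1 years.

13 years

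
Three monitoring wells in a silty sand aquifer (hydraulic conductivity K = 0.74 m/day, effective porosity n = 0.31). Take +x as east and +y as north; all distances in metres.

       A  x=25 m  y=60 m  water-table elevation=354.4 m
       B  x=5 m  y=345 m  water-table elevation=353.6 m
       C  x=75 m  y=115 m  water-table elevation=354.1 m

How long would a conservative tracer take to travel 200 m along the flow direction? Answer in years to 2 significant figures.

Taking A as reference: B−A = (-20, 285, -0.8); C−A = (50, 55, -0.3).
Determinant of the coordinate differences = (-20)·55 − 50·285 = -15350.
∂h/∂x = [(-0.8)·55 − (-0.3)·285] / -15350 = -0.002704
∂h/∂y = [(-20)·(-0.3) − 50·(-0.8)] / -15350 = -0.002997
|∇h| = √(-0.002704² + -0.002997²) = 0.004037
Seepage velocity v = K·i/n = 0.74 × 0.004037 / 0.31 = 0.009637 m/day.
t = 200 / 0.009637 = 2.075e+04 days = 56.8 years.

57 years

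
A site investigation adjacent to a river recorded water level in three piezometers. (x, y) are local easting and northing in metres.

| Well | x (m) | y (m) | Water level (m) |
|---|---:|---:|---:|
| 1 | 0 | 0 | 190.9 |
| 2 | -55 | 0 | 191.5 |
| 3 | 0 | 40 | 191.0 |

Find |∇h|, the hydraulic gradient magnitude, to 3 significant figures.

0.0112

∂h/∂x = (191.5 − 190.9) / (-55 − 0) = -0.01091
∂h/∂y = (191.0 − 190.9) / (40 − 0) = +0.002500
|∇h| = √(-0.01091² + 0.002500²) = 0.01119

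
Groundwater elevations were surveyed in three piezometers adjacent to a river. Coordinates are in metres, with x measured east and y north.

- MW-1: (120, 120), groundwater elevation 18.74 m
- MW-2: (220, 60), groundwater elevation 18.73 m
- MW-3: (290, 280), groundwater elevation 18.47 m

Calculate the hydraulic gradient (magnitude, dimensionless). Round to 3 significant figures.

With h = a·x + b·y + c and MW-1 as origin, the differences give:
  100·a + (-60)·b = -0.01
  170·a + 160·b = -0.27
Eliminate b (×160 and ×(-60), subtract): 26200·a = -17.800 → a = ∂h/∂x = -0.0006794
Back-substitute: b = ∂h/∂y = -0.0009656.
|∇h| = √(-0.0006794² + -0.0009656²) = 0.001181

0.00118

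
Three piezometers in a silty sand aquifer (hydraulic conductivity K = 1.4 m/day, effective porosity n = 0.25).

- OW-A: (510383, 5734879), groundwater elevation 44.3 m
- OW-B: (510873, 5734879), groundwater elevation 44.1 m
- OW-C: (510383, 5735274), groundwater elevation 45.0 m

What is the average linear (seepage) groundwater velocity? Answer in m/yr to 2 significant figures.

3.7 m/yr

∂h/∂x = (44.1 − 44.3) / (510873 − 510383) = -0.0004082
∂h/∂y = (45.0 − 44.3) / (5735274 − 5734879) = +0.001772
|∇h| = √(-0.0004082² + 0.001772²) = 0.001818
Seepage velocity v = K·i/n = 1.4 × 0.001818 / 0.25 = 0.01018 m/day = 3.718 m/yr.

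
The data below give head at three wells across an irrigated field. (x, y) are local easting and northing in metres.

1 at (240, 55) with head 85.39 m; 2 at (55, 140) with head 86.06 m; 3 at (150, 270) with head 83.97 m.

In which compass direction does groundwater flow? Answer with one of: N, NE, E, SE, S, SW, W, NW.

NE

With h = a·x + b·y + c and 1 as origin, the differences give:
  (-185)·a + 85·b = +0.67
  (-90)·a + 215·b = -1.42
Eliminate b (×215 and ×85, subtract): -32125·a = 264.750 → a = ∂h/∂x = -0.008241
Back-substitute: b = ∂h/∂y = -0.01005.
Flow = −∇h = (+0.008241 east, +0.01005 north), which points northeast.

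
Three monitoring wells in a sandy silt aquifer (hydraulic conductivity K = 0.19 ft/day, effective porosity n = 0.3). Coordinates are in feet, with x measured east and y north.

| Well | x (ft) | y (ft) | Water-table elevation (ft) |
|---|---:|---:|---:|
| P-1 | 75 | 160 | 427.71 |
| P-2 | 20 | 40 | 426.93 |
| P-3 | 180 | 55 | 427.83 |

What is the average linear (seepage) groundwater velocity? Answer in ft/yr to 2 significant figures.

1.5 ft/yr

Three-point gradient (reference P-1): Δ to P-2 = (-55, -120, -0.78), Δ to P-3 = (105, -105, +0.12).
∂h/∂x = +0.005241, ∂h/∂y = +0.004098 (det = 18375).
|∇h| = √(0.005241² + 0.004098²) = 0.006653
Seepage velocity v = K·i/n = 0.19 × 0.006653 / 0.3 = 0.004214 ft/day = 1.539 ft/yr.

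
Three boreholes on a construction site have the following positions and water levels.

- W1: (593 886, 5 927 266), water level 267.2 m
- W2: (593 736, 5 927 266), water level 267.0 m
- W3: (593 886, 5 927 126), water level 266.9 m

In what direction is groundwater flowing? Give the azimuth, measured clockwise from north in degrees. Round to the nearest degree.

212°

∂h/∂x = (267.0 − 267.2) / (593736 − 593886) = +0.001333
∂h/∂y = (266.9 − 267.2) / (5927126 − 5927266) = +0.002143
Flow direction (−∇h) has components (-0.001333 E, -0.002143 N).
Azimuth = atan2(E, N) = atan2(-0.001333, -0.002143) = 211.9° ≈ 212°.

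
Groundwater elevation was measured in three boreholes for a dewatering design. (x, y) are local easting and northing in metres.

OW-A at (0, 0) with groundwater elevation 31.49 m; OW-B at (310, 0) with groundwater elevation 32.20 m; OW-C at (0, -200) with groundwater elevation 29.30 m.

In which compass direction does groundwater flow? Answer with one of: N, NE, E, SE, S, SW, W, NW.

∂h/∂x = (32.20 − 31.49) / (310 − 0) = +0.002290
∂h/∂y = (29.30 − 31.49) / (-200 − 0) = +0.01095
Flow = −∇h = (-0.002290 east, -0.01095 north), which points south.

S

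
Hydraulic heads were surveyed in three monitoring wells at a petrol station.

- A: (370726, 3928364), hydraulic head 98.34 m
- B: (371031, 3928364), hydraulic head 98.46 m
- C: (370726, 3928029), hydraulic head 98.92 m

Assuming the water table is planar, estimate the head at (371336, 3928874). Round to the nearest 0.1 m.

∂h/∂x = (98.46 − 98.34) / (371031 − 370726) = +0.0003934
∂h/∂y = (98.92 − 98.34) / (3928029 − 3928364) = -0.001731
h(371336, 3928874) = 98.34 + (+0.0003934)·(610) + (-0.001731)·(510) = 98.34 +0.240 -0.883 = 97.697 m.

97.7 m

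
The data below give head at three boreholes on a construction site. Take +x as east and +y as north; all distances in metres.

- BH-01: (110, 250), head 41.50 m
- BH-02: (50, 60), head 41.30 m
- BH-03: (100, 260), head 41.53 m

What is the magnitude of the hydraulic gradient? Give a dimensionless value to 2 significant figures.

0.0021

Taking BH-01 as reference: BH-02−BH-01 = (-60, -190, -0.20); BH-03−BH-01 = (-10, 10, +0.03).
Determinant of the coordinate differences = (-60)·10 − (-10)·(-190) = -2500.
∂h/∂x = [(-0.20)·10 − (+0.03)·(-190)] / -2500 = -0.001480
∂h/∂y = [(-60)·(+0.03) − (-10)·(-0.20)] / -2500 = +0.001520
|∇h| = √(-0.001480² + 0.001520²) = 0.002122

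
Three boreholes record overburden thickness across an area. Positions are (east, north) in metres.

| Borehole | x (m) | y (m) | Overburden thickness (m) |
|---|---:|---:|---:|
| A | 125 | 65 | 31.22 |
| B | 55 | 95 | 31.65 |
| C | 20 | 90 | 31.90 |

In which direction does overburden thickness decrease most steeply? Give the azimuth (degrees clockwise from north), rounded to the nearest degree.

Taking A as reference: B−A = (-70, 30, +0.43); C−A = (-105, 25, +0.68).
Solve a·Δx + b·Δy = Δd: det = (-70)·25 − (-105)·30 = 1400.
∂d/∂x = [(+0.43)·25 − (+0.68)·30] / 1400 = -0.006893
∂d/∂y = [(-70)·(+0.68) − (-105)·(+0.43)] / 1400 = -0.001750
Steepest decrease is along −∇f: components (+0.006893 E, +0.001750 N).
Azimuth = atan2(+0.006893, +0.001750) = 75.8° ≈ 076°.

076°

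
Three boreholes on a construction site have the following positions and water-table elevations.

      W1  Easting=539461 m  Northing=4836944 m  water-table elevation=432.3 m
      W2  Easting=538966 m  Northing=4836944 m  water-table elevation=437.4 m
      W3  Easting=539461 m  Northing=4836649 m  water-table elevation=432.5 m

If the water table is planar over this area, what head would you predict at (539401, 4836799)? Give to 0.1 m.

433.0 m

∂h/∂x = (437.4 − 432.3) / (538966 − 539461) = -0.01030
∂h/∂y = (432.5 − 432.3) / (4836649 − 4836944) = -0.0006780
h(539401, 4836799) = 432.3 + (-0.01030)·(-60) + (-0.0006780)·(-145) = 432.3 +0.618 +0.098 = 433.016 m.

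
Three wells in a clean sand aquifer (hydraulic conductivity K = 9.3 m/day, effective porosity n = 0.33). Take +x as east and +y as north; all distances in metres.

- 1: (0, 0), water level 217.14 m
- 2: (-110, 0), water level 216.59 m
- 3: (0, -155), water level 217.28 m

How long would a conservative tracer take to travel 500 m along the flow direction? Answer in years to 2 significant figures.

9.6 years

∂h/∂x = (216.59 − 217.14) / (-110 − 0) = +0.005000
∂h/∂y = (217.28 − 217.14) / (-155 − 0) = -0.0009032
|∇h| = √(0.005000² + -0.0009032²) = 0.005081
Seepage velocity v = K·i/n = 9.3 × 0.005081 / 0.33 = 0.1432 m/day.
t = 500 / 0.1432 = 3492 days = 9.56 years.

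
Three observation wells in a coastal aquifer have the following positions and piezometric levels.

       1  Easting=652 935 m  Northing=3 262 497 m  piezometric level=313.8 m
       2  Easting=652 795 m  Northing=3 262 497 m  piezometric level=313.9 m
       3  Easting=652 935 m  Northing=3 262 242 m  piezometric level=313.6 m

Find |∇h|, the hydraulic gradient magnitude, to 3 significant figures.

∂h/∂x = (313.9 − 313.8) / (652795 − 652935) = -0.0007143
∂h/∂y = (313.6 − 313.8) / (3262242 − 3262497) = +0.0007843
|∇h| = √(-0.0007143² + 0.0007843²) = 0.001061

0.00106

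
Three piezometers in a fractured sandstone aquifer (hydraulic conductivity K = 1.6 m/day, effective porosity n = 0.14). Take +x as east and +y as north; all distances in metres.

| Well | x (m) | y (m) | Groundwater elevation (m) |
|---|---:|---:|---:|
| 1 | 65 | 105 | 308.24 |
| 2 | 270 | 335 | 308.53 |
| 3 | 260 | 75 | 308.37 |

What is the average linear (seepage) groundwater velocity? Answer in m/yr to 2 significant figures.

4.0 m/yr

Differences from 1: to 2 (Δx, Δy, Δh) = (205, 230, +0.29); to 3 = (195, -30, +0.13).
Determinant of the coordinate differences = 205·(-30) − 195·230 = -51000.
∂h/∂x = [(+0.29)·(-30) − (+0.13)·230] / -51000 = +0.0007569
∂h/∂y = [205·(+0.13) − 195·(+0.29)] / -51000 = +0.0005863
|∇h| = √(0.0007569² + 0.0005863²) = 0.0009574
Seepage velocity v = K·i/n = 1.6 × 0.0009574 / 0.14 = 0.01094 m/day = 3.996 m/yr.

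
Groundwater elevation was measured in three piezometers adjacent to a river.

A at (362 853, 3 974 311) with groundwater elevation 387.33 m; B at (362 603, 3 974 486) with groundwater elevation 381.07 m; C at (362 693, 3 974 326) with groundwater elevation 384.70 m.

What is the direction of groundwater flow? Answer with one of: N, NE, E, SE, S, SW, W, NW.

Differences from A: to B (Δx, Δy, Δh) = (-250, 175, -6.26); to C = (-160, 15, -2.63).
Solve a·Δx + b·Δy = Δh: det = (-250)·15 − (-160)·175 = 24250.
∂h/∂x = [(-6.26)·15 − (-2.63)·175] / 24250 = +0.01511
∂h/∂y = [(-250)·(-2.63) − (-160)·(-6.26)] / 24250 = -0.01419
Flow = −∇h = (-0.01511 east, +0.01419 north), which points northwest.

NW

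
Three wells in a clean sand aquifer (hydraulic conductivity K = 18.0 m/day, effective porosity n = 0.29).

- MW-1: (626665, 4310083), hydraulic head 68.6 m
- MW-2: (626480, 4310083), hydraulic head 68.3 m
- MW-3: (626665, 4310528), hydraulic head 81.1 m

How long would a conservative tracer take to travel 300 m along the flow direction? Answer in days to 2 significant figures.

170 days

∂h/∂x = (68.3 − 68.6) / (626480 − 626665) = +0.001622
∂h/∂y = (81.1 − 68.6) / (4310528 − 4310083) = +0.02809
|∇h| = √(0.001622² + 0.02809²) = 0.02814
Seepage velocity v = K·i/n = 18.0 × 0.02814 / 0.29 = 1.747 m/day.
t = 300 / 1.747 = 171.7 days.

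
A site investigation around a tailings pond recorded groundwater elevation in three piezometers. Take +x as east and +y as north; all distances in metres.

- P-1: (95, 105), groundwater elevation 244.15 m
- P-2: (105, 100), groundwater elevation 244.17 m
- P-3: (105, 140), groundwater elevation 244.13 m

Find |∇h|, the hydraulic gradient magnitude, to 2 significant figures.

With h = a·x + b·y + c and P-1 as origin, the differences give:
  10·a + (-5)·b = +0.02
  10·a + 35·b = -0.02
Eliminate b (×35 and ×(-5), subtract): 400·a = 0.600 → a = ∂h/∂x = +0.001500
Back-substitute: b = ∂h/∂y = -0.0010000.
|∇h| = √(0.001500² + -0.0010000²) = 0.001803

0.0018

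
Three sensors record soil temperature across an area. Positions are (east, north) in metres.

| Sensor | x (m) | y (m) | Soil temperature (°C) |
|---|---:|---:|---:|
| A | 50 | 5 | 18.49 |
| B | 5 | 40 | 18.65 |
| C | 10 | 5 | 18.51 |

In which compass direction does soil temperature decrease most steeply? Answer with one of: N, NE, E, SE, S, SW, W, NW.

Differences from A: to B (Δx, Δy, Δh) = (-45, 35, +0.16); to C = (-40, 0, +0.02).
Solve a·Δx + b·Δy = ΔT: det = (-45)·0 − (-40)·35 = 1400.
∂T/∂x = [(+0.16)·0 − (+0.02)·35] / 1400 = -0.0005000
∂T/∂y = [(-45)·(+0.02) − (-40)·(+0.16)] / 1400 = +0.003929
Steepest decrease is along −∇f = (+0.0005000 E, -0.003929 N) → south.

S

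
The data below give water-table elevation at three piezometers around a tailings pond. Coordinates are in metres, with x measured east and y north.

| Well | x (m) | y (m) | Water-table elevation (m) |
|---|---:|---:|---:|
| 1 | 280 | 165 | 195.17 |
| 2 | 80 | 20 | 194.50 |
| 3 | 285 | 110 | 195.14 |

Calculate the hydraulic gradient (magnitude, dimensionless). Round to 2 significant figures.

Taking 1 as reference: 2−1 = (-200, -145, -0.67); 3−1 = (5, -55, -0.03).
Solve a·Δx + b·Δy = Δh: det = (-200)·(-55) − 5·(-145) = 11725.
∂h/∂x = [(-0.67)·(-55) − (-0.03)·(-145)] / 11725 = +0.002772
∂h/∂y = [(-200)·(-0.03) − 5·(-0.67)] / 11725 = +0.0007974
|∇h| = √(0.002772² + 0.0007974²) = 0.002884

0.0029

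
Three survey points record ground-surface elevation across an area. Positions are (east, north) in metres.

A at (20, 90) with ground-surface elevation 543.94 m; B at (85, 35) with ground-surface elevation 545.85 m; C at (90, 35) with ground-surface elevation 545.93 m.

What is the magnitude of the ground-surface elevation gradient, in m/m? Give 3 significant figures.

Taking A as reference: B−A = (65, -55, +1.91); C−A = (70, -55, +1.99).
Solve a·Δx + b·Δy = Δz: det = 65·(-55) − 70·(-55) = 275.
∂z/∂x = [(+1.91)·(-55) − (+1.99)·(-55)] / 275 = +0.01600
∂z/∂y = [65·(+1.99) − 70·(+1.91)] / 275 = -0.01582
|∇f| = √(0.01600² + -0.01582²) = 0.0225 m/m

0.0225 m/m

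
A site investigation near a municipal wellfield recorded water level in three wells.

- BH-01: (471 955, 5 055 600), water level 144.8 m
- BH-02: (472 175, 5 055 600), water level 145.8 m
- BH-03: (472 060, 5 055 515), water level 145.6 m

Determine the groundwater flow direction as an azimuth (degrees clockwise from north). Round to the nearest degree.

310°

With h = a·x + b·y + c and BH-01 as origin, the differences give:
  220·a + 0·b = +1.0
  105·a + (-85)·b = +0.8
Eliminate b (×(-85) and ×0, subtract): -18700·a = -85.00 → a = ∂h/∂x = +0.004545
Back-substitute: b = ∂h/∂y = -0.003797.
Flow direction (−∇h) has components (-0.004545 E, +0.003797 N).
Azimuth = atan2(E, N) = atan2(-0.004545, +0.003797) = 309.9° ≈ 310°.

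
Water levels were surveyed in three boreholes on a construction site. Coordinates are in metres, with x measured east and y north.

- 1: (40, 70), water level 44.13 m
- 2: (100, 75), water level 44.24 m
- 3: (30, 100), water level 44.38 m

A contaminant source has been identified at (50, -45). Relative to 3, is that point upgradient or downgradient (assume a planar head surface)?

downgradient

With h = a·x + b·y + c and 1 as origin, the differences give:
  60·a + 5·b = +0.11
  (-10)·a + 30·b = +0.25
Eliminate b (×30 and ×5, subtract): 1850·a = 2.050 → a = ∂h/∂x = +0.001108
Back-substitute: b = ∂h/∂y = +0.008703.
Head at (50, -45) = 44.13 + (+0.001108)·(10) + (+0.008703)·(-115) = 43.14 m.
That is lower than the 44.38 m at 3, so the point is downgradient.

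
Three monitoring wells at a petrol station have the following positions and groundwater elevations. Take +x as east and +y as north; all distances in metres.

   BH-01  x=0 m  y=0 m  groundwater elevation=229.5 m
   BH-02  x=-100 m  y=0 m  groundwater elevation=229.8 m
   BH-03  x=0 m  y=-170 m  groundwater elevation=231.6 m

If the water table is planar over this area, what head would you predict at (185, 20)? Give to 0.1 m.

∂h/∂x = (229.8 − 229.5) / (-100 − 0) = -0.003000
∂h/∂y = (231.6 − 229.5) / (-170 − 0) = -0.01235
h(185, 20) = 229.5 + (-0.003000)·(185) + (-0.01235)·(20) = 229.5 -0.555 -0.247 = 228.698 m.

228.7 m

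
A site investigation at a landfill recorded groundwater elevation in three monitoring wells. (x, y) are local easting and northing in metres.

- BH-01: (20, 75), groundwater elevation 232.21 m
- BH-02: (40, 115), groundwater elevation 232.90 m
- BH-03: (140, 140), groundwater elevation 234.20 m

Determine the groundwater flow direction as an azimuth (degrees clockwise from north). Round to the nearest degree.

With h = a·x + b·y + c and BH-01 as origin, the differences give:
  20·a + 40·b = +0.69
  120·a + 65·b = +1.99
Eliminate b (×65 and ×40, subtract): -3500·a = -34.750 → a = ∂h/∂x = +0.009929
Back-substitute: b = ∂h/∂y = +0.01229.
Flow direction (−∇h) has components (-0.009929 E, -0.01229 N).
Azimuth = atan2(E, N) = atan2(-0.009929, -0.01229) = 218.9° ≈ 219°.

219°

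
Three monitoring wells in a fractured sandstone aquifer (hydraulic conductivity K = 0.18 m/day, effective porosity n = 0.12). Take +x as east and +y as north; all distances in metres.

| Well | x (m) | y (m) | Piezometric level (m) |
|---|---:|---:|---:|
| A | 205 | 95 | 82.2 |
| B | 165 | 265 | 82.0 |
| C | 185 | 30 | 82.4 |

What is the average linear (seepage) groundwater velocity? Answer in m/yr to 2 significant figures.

Three-point gradient (reference A): Δ to B = (-40, 170, -0.2), Δ to C = (-20, -65, +0.2).
∂h/∂x = -0.003500, ∂h/∂y = -0.002000 (det = 6000).
|∇h| = √(-0.003500² + -0.002000²) = 0.004031
Seepage velocity v = K·i/n = 0.18 × 0.004031 / 0.12 = 0.006046 m/day = 2.208 m/yr.

2.2 m/yr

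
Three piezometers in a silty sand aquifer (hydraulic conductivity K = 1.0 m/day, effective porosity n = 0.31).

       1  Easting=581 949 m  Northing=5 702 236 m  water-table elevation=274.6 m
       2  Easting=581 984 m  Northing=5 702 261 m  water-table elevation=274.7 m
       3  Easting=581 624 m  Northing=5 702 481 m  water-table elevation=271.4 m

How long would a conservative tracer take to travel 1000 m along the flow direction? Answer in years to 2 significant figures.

Three-point gradient (reference 1): Δ to 2 = (35, 25, +0.1), Δ to 3 = (-325, 245, -3.2).
∂h/∂x = +0.006257, ∂h/∂y = -0.004760 (det = 16700).
|∇h| = √(0.006257² + -0.004760²) = 0.007862
Seepage velocity v = K·i/n = 1.0 × 0.007862 / 0.31 = 0.02536 m/day.
t = 1000 / 0.02536 = 3.943e+04 days = 108 years.

110 years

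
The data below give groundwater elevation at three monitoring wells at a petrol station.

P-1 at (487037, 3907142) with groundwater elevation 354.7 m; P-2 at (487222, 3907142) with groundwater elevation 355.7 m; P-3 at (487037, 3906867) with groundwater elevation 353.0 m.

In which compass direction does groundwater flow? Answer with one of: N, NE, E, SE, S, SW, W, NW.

SW

∂h/∂x = (355.7 − 354.7) / (487222 − 487037) = +0.005405
∂h/∂y = (353.0 − 354.7) / (3906867 − 3907142) = +0.006182
Flow = −∇h = (-0.005405 east, -0.006182 north), which points southwest.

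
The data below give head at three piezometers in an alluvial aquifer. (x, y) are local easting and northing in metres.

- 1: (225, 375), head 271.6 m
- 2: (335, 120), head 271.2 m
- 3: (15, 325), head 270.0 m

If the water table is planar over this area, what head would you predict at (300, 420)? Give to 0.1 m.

Differences from 1: to 2 (Δx, Δy, Δh) = (110, -255, -0.4); to 3 = (-210, -50, -1.6).
Determinant of the coordinate differences = 110·(-50) − (-210)·(-255) = -59050.
∂h/∂x = [(-0.4)·(-50) − (-1.6)·(-255)] / -59050 = +0.006571
∂h/∂y = [110·(-1.6) − (-210)·(-0.4)] / -59050 = +0.004403
h(300, 420) = 271.6 + (+0.006571)·(75) + (+0.004403)·(45) = 271.6 +0.493 +0.198 = 272.291 m.

272.3 m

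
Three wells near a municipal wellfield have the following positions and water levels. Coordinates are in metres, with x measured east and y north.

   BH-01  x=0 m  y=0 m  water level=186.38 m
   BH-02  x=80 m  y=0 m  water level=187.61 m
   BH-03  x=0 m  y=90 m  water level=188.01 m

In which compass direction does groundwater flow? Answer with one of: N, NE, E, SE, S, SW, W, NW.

SW

∂h/∂x = (187.61 − 186.38) / (80 − 0) = +0.01538
∂h/∂y = (188.01 − 186.38) / (90 − 0) = +0.01811
Flow = −∇h = (-0.01538 east, -0.01811 north), which points southwest.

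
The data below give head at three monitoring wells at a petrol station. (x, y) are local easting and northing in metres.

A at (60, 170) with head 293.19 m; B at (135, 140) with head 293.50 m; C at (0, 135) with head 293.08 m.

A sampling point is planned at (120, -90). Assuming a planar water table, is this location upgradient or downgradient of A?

Differences from A: to B (Δx, Δy, Δh) = (75, -30, +0.31); to C = (-60, -35, -0.11).
Solve a·Δx + b·Δy = Δh: det = 75·(-35) − (-60)·(-30) = -4425.
∂h/∂x = [(+0.31)·(-35) − (-0.11)·(-30)] / -4425 = +0.003198
∂h/∂y = [75·(-0.11) − (-60)·(+0.31)] / -4425 = -0.002339
Head at (120, -90) = 293.19 + (+0.003198)·(60) + (-0.002339)·(-260) = 293.99 m.
That is higher than the 293.19 m at A, so the point is upgradient.

upgradient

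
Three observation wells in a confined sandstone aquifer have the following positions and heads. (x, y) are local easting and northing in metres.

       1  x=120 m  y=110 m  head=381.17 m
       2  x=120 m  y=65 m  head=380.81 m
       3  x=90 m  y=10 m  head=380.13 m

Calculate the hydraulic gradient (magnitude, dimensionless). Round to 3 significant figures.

0.0113

Taking 1 as reference: 2−1 = (0, -45, -0.36); 3−1 = (-30, -100, -1.04).
Solve a·Δx + b·Δy = Δh: det = 0·(-100) − (-30)·(-45) = -1350.
∂h/∂x = [(-0.36)·(-100) − (-1.04)·(-45)] / -1350 = +0.008000
∂h/∂y = [0·(-1.04) − (-30)·(-0.36)] / -1350 = +0.008000
|∇h| = √(0.008000² + 0.008000²) = 0.01131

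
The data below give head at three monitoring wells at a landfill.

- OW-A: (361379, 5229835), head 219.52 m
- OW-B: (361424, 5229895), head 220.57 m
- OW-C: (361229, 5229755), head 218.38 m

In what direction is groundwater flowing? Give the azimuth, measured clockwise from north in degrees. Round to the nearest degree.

172°

Taking OW-A as reference: OW-B−OW-A = (45, 60, +1.05); OW-C−OW-A = (-150, -80, -1.14).
Solve a·Δx + b·Δy = Δh: det = 45·(-80) − (-150)·60 = 5400.
∂h/∂x = [(+1.05)·(-80) − (-1.14)·60] / 5400 = -0.002889
∂h/∂y = [45·(-1.14) − (-150)·(+1.05)] / 5400 = +0.01967
Flow direction (−∇h) has components (+0.002889 E, -0.01967 N).
Azimuth = atan2(E, N) = atan2(+0.002889, -0.01967) = 171.6° ≈ 172°.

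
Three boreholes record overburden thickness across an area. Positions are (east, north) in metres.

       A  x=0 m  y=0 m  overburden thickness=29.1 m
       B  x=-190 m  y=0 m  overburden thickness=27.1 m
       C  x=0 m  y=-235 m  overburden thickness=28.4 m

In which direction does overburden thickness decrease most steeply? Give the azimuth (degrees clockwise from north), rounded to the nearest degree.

254°

∂d/∂x = (27.1 − 29.1) / (-190 − 0) = +0.01053
∂d/∂y = (28.4 − 29.1) / (-235 − 0) = +0.002979
Steepest decrease is along −∇f: components (-0.01053 E, -0.002979 N).
Azimuth = atan2(-0.01053, -0.002979) = 254.2° ≈ 254°.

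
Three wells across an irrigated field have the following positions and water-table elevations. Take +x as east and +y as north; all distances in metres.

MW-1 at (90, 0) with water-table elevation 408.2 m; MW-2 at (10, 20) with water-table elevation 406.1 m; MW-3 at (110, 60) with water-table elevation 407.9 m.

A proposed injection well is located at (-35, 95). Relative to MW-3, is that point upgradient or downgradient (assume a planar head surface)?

Taking MW-1 as reference: MW-2−MW-1 = (-80, 20, -2.1); MW-3−MW-1 = (20, 60, -0.3).
Solve a·Δx + b·Δy = Δh: det = (-80)·60 − 20·20 = -5200.
∂h/∂x = [(-2.1)·60 − (-0.3)·20] / -5200 = +0.02308
∂h/∂y = [(-80)·(-0.3) − 20·(-2.1)] / -5200 = -0.01269
Head at (-35, 95) = 408.2 + (+0.02308)·(-125) + (-0.01269)·(95) = 404.11 m.
That is lower than the 407.9 m at MW-3, so the point is downgradient.

downgradient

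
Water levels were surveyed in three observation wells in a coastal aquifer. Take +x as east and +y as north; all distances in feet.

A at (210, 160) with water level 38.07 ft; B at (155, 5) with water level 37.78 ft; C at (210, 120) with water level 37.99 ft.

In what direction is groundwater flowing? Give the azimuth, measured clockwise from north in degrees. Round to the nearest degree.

Taking A as reference: B−A = (-55, -155, -0.29); C−A = (0, -40, -0.08).
Solve a·Δx + b·Δy = Δh: det = (-55)·(-40) − 0·(-155) = 2200.
∂h/∂x = [(-0.29)·(-40) − (-0.08)·(-155)] / 2200 = -0.0003636
∂h/∂y = [(-55)·(-0.08) − 0·(-0.29)] / 2200 = +0.002000
Flow direction (−∇h) has components (+0.0003636 E, -0.002000 N).
Azimuth = atan2(E, N) = atan2(+0.0003636, -0.002000) = 169.7° ≈ 170°.

170°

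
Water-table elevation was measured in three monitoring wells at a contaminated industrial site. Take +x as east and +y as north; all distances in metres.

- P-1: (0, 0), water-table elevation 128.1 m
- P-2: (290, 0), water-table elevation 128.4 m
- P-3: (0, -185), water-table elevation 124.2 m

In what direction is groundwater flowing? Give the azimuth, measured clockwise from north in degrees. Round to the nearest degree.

183°

∂h/∂x = (128.4 − 128.1) / (290 − 0) = +0.001034
∂h/∂y = (124.2 − 128.1) / (-185 − 0) = +0.02108
Flow direction (−∇h) has components (-0.001034 E, -0.02108 N).
Azimuth = atan2(E, N) = atan2(-0.001034, -0.02108) = 182.8° ≈ 183°.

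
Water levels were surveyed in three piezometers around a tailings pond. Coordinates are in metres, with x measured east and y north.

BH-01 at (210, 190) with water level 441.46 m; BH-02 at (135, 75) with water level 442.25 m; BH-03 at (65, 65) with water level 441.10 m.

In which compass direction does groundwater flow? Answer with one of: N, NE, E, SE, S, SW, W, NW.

NW

Differences from BH-01: to BH-02 (Δx, Δy, Δh) = (-75, -115, +0.79); to BH-03 = (-145, -125, -0.36).
Solve a·Δx + b·Δy = Δh: det = (-75)·(-125) − (-145)·(-115) = -7300.
∂h/∂x = [(+0.79)·(-125) − (-0.36)·(-115)] / -7300 = +0.01920
∂h/∂y = [(-75)·(-0.36) − (-145)·(+0.79)] / -7300 = -0.01939
Flow = −∇h = (-0.01920 east, +0.01939 north), which points northwest.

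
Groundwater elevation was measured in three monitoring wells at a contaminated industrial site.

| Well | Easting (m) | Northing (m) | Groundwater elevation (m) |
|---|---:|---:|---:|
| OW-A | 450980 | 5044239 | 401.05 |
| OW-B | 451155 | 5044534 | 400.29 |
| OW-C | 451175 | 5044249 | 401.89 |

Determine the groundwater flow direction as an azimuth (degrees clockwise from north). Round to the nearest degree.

319°

Taking OW-A as reference: OW-B−OW-A = (175, 295, -0.76); OW-C−OW-A = (195, 10, +0.84).
Solve a·Δx + b·Δy = Δh: det = 175·10 − 195·295 = -55775.
∂h/∂x = [(-0.76)·10 − (+0.84)·295] / -55775 = +0.004579
∂h/∂y = [175·(+0.84) − 195·(-0.76)] / -55775 = -0.005293
Flow direction (−∇h) has components (-0.004579 E, +0.005293 N).
Azimuth = atan2(E, N) = atan2(-0.004579, +0.005293) = 319.1° ≈ 319°.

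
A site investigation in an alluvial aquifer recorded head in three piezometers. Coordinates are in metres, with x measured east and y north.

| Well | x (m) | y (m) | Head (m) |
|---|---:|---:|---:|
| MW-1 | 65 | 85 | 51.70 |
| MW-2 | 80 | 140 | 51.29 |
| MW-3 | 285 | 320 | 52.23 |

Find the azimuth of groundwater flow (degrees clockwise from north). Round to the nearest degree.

Taking MW-1 as reference: MW-2−MW-1 = (15, 55, -0.41); MW-3−MW-1 = (220, 235, +0.53).
Determinant of the coordinate differences = 15·235 − 220·55 = -8575.
∂h/∂x = [(-0.41)·235 − (+0.53)·55] / -8575 = +0.01464
∂h/∂y = [15·(+0.53) − 220·(-0.41)] / -8575 = -0.01145
Flow direction (−∇h) has components (-0.01464 E, +0.01145 N).
Azimuth = atan2(E, N) = atan2(-0.01464, +0.01145) = 308.0° ≈ 308°.

308°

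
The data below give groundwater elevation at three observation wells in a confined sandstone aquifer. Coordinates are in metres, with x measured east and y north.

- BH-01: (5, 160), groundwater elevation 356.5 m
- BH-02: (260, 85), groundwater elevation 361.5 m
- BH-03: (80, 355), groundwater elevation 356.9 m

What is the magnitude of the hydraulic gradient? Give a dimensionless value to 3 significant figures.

0.0188

Differences from BH-01: to BH-02 (Δx, Δy, Δh) = (255, -75, +5.0); to BH-03 = (75, 195, +0.4).
Determinant of the coordinate differences = 255·195 − 75·(-75) = 55350.
∂h/∂x = [(+5.0)·195 − (+0.4)·(-75)] / 55350 = +0.01816
∂h/∂y = [255·(+0.4) − 75·(+5.0)] / 55350 = -0.004932
|∇h| = √(0.01816² + -0.004932²) = 0.01882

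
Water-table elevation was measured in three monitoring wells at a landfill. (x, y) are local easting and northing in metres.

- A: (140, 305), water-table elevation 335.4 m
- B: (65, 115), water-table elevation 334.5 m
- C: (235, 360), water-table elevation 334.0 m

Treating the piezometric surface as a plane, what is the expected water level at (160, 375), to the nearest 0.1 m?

335.9 m

Differences from A: to B (Δx, Δy, Δh) = (-75, -190, -0.9); to C = (95, 55, -1.4).
Determinant of the coordinate differences = (-75)·55 − 95·(-190) = 13925.
∂h/∂x = [(-0.9)·55 − (-1.4)·(-190)] / 13925 = -0.02266
∂h/∂y = [(-75)·(-1.4) − 95·(-0.9)] / 13925 = +0.01368
h(160, 375) = 335.4 + (-0.02266)·(20) + (+0.01368)·(70) = 335.4 -0.453 +0.958 = 335.904 m.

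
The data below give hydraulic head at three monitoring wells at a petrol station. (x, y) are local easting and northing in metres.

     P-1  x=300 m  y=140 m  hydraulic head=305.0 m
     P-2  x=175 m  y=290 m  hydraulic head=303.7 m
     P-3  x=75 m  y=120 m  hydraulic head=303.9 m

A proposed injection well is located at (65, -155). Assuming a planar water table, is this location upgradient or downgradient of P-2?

Taking P-1 as reference: P-2−P-1 = (-125, 150, -1.3); P-3−P-1 = (-225, -20, -1.1).
Solve a·Δx + b·Δy = Δh: det = (-125)·(-20) − (-225)·150 = 36250.
∂h/∂x = [(-1.3)·(-20) − (-1.1)·150] / 36250 = +0.005269
∂h/∂y = [(-125)·(-1.1) − (-225)·(-1.3)] / 36250 = -0.004276
Head at (65, -155) = 305.0 + (+0.005269)·(-235) + (-0.004276)·(-295) = 305.02 m.
That is higher than the 303.7 m at P-2, so the point is upgradient.

upgradient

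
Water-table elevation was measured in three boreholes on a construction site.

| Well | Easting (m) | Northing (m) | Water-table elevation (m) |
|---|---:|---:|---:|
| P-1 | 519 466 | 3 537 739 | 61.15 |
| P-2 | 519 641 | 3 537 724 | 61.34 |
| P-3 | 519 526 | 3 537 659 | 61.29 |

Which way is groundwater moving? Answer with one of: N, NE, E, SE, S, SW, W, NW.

NW

Taking P-1 as reference: P-2−P-1 = (175, -15, +0.19); P-3−P-1 = (60, -80, +0.14).
Solve a·Δx + b·Δy = Δh: det = 175·(-80) − 60·(-15) = -13100.
∂h/∂x = [(+0.19)·(-80) − (+0.14)·(-15)] / -13100 = +0.001000
∂h/∂y = [175·(+0.14) − 60·(+0.19)] / -13100 = -0.0010000
Flow = −∇h = (-0.001000 east, +0.0010000 north), which points northwest.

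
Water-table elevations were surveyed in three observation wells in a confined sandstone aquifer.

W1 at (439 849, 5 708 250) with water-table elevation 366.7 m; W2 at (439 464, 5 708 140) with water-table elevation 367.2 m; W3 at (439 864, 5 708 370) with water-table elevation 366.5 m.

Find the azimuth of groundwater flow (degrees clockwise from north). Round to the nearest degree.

With h = a·x + b·y + c and W1 as origin, the differences give:
  (-385)·a + (-110)·b = +0.5
  15·a + 120·b = -0.2
Eliminate b (×120 and ×(-110), subtract): -44550·a = 38.00 → a = ∂h/∂x = -0.0008530
Back-substitute: b = ∂h/∂y = -0.001560.
Flow direction (−∇h) has components (+0.0008530 E, +0.001560 N).
Azimuth = atan2(E, N) = atan2(+0.0008530, +0.001560) = 28.7° ≈ 029°.

029°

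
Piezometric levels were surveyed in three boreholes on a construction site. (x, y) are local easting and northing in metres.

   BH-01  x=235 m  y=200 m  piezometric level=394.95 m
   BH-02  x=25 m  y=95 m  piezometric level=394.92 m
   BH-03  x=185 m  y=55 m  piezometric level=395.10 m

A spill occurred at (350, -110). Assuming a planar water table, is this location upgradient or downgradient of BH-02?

With h = a·x + b·y + c and BH-01 as origin, the differences give:
  (-210)·a + (-105)·b = -0.03
  (-50)·a + (-145)·b = +0.15
Eliminate b (×(-145) and ×(-105), subtract): 25200·a = 20.100 → a = ∂h/∂x = +0.0007976
Back-substitute: b = ∂h/∂y = -0.001310.
Head at (350, -110) = 394.95 + (+0.0007976)·(115) + (-0.001310)·(-310) = 395.45 m.
That is higher than the 394.92 m at BH-02, so the point is upgradient.

upgradient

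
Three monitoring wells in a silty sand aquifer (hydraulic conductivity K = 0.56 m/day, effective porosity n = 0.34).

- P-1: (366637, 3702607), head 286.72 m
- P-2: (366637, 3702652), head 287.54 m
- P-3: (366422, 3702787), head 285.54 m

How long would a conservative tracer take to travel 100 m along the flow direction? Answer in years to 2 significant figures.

6.0 years

Taking P-1 as reference: P-2−P-1 = (0, 45, +0.82); P-3−P-1 = (-215, 180, -1.18).
Determinant of the coordinate differences = 0·180 − (-215)·45 = 9675.
∂h/∂x = [(+0.82)·180 − (-1.18)·45] / 9675 = +0.02074
∂h/∂y = [0·(-1.18) − (-215)·(+0.82)] / 9675 = +0.01822
|∇h| = √(0.02074² + 0.01822²) = 0.02761
Seepage velocity v = K·i/n = 0.56 × 0.02761 / 0.34 = 0.04548 m/day.
t = 100 / 0.04548 = 2199 days = 6.02 years.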